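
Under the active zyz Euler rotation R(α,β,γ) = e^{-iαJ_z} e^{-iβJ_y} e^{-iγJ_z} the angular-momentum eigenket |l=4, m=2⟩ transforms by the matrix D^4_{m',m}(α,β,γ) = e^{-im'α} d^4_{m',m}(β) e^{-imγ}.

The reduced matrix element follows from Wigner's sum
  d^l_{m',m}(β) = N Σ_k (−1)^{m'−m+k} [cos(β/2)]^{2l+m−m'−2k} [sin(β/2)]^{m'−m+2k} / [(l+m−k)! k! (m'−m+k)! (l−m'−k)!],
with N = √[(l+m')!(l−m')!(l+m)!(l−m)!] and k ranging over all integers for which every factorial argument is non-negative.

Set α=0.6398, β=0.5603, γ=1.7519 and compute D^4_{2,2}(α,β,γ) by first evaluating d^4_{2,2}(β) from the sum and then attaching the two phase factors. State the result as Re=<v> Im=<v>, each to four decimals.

Re=0.0056 Im=0.0794

D^4_{2,2}(0.6398,0.5603,1.7519) = e^{-i·2·0.6398}·d^4_{2,2}(0.5603)·e^{-i·2·1.7519}. Compute d first:
c=cos(0.5603/2)=0.961014, s=sin(0.5603/2)=0.276500; N=√[720·2·720·2]=1440.000000
k∈{0,1,2} keeps every argument non-negative
  k=0: (−1)^0·1440.0000/(1440)·0.9610^8·0.2765^0 = +0.727508
  k=1: (−1)^1·1440.0000/(120)·0.9610^6·0.2765^2 = -0.722685
  k=2: (−1)^2·1440.0000/(96)·0.9610^4·0.2765^4 = +0.074781
d^4_{2,2}(0.5603) = +0.727508 -0.722685 +0.074781 = +0.079603
Attach z-rotation phases: D = e^{-i(2)(0.6398)}·(+0.079603)·e^{-i(2)(1.7519)} = +0.005648+0.079403i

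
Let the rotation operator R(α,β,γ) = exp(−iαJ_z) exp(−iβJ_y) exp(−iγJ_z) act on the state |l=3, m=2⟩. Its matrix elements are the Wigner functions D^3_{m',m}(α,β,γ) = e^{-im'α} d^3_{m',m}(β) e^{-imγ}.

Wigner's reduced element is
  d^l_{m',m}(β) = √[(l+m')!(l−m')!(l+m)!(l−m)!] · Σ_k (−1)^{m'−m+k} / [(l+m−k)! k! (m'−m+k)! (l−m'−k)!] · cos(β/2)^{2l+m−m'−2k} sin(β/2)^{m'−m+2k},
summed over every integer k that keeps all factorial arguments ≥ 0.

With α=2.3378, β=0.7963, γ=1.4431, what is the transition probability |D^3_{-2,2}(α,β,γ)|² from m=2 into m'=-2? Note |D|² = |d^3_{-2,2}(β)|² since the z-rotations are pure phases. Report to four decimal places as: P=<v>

D^3_{-2,2}(2.3378,0.7963,1.4431) = e^{-i·-2·2.3378}·d^3_{-2,2}(0.7963)·e^{-i·2·1.4431}. Compute d first:
c=cos(0.7963/2)=0.921780, s=sin(0.7963/2)=0.387714; N=√[1·120·120·1]=120.000000
Admissible k: 4..5 (factorial args all ≥0)
  k=4: (−1)^0·120.0000/(24)·0.9218^2·0.3877^4 = +0.096000
  k=5: (−1)^1·120.0000/(120)·0.9218^0·0.3877^6 = -0.003397
d^3_{-2,2}(0.7963) = +0.096000 -0.003397 = +0.092603
|D^3_{-2,2}|² = |d^3_{-2,2}(β)|² = (+0.092603)² = 0.008575 (the z-rotation phases have unit modulus)

P=0.0086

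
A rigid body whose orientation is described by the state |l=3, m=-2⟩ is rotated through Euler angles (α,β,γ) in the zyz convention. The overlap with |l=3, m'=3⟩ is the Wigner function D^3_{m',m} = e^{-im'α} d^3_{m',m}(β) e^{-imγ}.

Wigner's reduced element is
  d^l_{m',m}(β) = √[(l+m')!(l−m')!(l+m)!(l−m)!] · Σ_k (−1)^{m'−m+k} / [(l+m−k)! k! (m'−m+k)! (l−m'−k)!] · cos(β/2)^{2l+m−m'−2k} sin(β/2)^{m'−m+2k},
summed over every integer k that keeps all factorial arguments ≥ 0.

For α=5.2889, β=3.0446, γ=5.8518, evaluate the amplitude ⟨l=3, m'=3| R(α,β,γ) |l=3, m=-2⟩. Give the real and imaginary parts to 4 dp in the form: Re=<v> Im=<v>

Re=0.0616 Im=-0.1007

First d^3_{3,-2}(β=3.0446), then the phase factors e^{-i(3)α} and e^{-i(-2)γ}:
With c≡cos(β/2)=0.048477 and s≡sin(β/2)=0.998824, N=[720·1·1·120]^{1/2}=293.938769
The bounds max(0,m−m')=0 and min(l+m,l−m')=0 give 1 term
  k=0: (−1)^5·293.9388/(120)·0.0485^1·0.9988^5 = -0.118048
d^3_{3,-2}(3.0446) = -0.118048
Phases: e^{-i·(3)·5.2889}=-0.987428+0.158071i, e^{-i·(-2)·5.8518}=+0.650335-0.759647i ⇒ D=+0.061631-0.100683i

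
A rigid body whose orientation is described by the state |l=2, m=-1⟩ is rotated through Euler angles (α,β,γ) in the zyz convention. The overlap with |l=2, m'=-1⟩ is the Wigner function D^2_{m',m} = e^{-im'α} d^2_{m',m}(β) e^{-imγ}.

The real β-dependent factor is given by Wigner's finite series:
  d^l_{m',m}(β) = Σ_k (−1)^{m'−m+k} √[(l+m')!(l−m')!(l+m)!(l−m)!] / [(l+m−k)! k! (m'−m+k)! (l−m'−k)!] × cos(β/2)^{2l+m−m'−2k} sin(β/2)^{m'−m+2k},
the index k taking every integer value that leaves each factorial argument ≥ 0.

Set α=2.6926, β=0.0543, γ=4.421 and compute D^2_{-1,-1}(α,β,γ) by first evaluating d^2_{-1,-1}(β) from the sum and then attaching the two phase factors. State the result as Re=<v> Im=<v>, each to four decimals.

Re=0.6721 Im=0.7355

D^2_{-1,-1}(2.6926,0.0543,4.421) = e^{-i·-1·2.6926}·d^2_{-1,-1}(0.0543)·e^{-i·-1·4.421}. Compute d first:
With c≡cos(β/2)=0.999631 and s≡sin(β/2)=0.027147, N=[1·6·1·6]^{1/2}=6.000000
The bounds max(0,m−m')=0 and min(l+m,l−m')=1 give 2 terms
  k=0: (−1)^0·6.0000/(6)·0.9996^4·0.0271^0 = +0.998527
  k=1: (−1)^1·6.0000/(2)·0.9996^2·0.0271^2 = -0.002209
d^2_{-1,-1}(0.0543) = +0.998527 -0.002209 = +0.996317
Attach z-rotation phases: D = e^{-i(-1)(2.6926)}·(+0.996317)·e^{-i(-1)(4.421)} = +0.672086+0.735493i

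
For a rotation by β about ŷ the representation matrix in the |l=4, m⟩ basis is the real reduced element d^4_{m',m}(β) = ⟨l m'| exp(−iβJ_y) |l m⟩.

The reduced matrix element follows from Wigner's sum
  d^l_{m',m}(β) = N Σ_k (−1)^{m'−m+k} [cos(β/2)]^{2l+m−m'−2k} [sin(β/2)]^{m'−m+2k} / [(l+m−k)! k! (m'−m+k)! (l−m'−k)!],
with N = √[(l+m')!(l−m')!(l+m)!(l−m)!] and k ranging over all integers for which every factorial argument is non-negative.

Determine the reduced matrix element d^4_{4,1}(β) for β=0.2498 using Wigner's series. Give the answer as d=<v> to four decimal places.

d=-0.0139

d^4_{4,1}(β=0.2498) via Wigner's sum:
c=cos(0.2498/2)=0.992210, s=sin(0.2498/2)=0.124576; N=√[40320·1·120·6]=5387.986637
k: max(0,(1)−(4))=0 … min(4+(1),4−(4))=0
  k=0: (−1)^3·5387.9866/(720)·0.9922^5·0.1246^3 = -0.013913
d^4_{4,1}(0.2498) = -0.013913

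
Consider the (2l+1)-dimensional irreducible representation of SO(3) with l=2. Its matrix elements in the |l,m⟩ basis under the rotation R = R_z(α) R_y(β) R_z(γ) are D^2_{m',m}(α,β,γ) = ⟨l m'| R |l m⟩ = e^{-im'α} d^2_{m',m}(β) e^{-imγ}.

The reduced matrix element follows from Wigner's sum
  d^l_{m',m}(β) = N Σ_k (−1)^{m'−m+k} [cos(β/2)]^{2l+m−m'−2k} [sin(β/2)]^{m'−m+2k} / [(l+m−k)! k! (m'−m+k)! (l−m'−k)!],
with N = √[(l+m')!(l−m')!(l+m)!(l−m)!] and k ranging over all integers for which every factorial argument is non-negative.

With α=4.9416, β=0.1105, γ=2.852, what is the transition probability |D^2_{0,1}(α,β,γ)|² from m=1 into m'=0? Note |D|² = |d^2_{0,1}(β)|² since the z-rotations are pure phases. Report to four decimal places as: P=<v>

P=0.0180

D^2_{0,1}(4.9416,0.1105,2.852) = e^{-i·0·4.9416}·d^2_{0,1}(0.1105)·e^{-i·1·2.852}. Compute d first:
c=cos(0.1105/2)=0.998474, s=sin(0.1105/2)=0.055222; N=√[2·2·6·1]=4.898979
k: max(0,(1)−(0))=1 … min(2+(1),2−(0))=2
  k=1: (−1)^0·4.8990/(2)·0.9985^3·0.0552^1 = +0.134647
  k=2: (−1)^1·4.8990/(2)·0.9985^1·0.0552^3 = -0.000412
d^2_{0,1}(0.1105) = +0.134647 -0.000412 = +0.134235
|D^2_{0,1}|² = |d^2_{0,1}(β)|² = (+0.134235)² = 0.018019 (the z-rotation phases have unit modulus)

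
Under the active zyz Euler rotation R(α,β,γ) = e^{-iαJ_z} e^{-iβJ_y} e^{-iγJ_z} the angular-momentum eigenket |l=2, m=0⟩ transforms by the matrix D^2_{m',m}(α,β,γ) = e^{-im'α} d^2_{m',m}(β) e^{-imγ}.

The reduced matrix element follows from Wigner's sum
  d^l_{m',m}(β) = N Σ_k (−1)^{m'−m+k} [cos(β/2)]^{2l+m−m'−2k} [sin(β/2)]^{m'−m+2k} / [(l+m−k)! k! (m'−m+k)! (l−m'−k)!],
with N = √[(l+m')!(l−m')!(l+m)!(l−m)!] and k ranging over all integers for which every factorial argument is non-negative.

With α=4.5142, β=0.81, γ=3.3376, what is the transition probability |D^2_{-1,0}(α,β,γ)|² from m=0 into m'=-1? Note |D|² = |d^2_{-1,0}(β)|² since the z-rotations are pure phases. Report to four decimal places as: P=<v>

D^2_{-1,0}(4.5142,0.81,3.3376) = e^{-i·-1·4.5142}·d^2_{-1,0}(0.81)·e^{-i·0·3.3376}. Compute d first:
Half-angle: c=0.919102, s=0.394019. N=√(1·6·2·2)=4.898979
Admissible k: 1..2 (factorial args all ≥0)
  k=1: (−1)^0·4.8990/(2)·0.9191^3·0.3940^1 = +0.749349
  k=2: (−1)^1·4.8990/(2)·0.9191^1·0.3940^3 = -0.137718
d^2_{-1,0}(0.81) = +0.749349 -0.137718 = +0.611631
|D^2_{-1,0}|² = |d^2_{-1,0}(β)|² = (+0.611631)² = 0.374093 (the z-rotation phases have unit modulus)

P=0.3741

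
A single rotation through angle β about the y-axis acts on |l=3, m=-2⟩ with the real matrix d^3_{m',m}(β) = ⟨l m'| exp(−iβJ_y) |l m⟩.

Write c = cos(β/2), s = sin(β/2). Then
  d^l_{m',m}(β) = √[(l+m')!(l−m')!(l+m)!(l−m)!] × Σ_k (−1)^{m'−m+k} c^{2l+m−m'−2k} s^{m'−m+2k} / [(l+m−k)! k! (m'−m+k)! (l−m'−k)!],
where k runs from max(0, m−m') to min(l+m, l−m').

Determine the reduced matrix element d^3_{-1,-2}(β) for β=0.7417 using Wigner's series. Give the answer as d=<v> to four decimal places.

d^3_{-1,-2}(β=0.7417) via Wigner's sum:
Half-angle: c=0.932020, s=0.362408. N=√(2·24·1·120)=75.894664
k: max(0,(-2)−(-1))=0 … min(3+(-2),3−(-1))=1
  k=0: (−1)^1·75.8947/(24)·0.9320^5·0.3624^1 = -0.805977
  k=1: (−1)^2·75.8947/(12)·0.9320^3·0.3624^3 = +0.243724
d^3_{-1,-2}(0.7417) = -0.805977 +0.243724 = -0.562254

d=-0.5623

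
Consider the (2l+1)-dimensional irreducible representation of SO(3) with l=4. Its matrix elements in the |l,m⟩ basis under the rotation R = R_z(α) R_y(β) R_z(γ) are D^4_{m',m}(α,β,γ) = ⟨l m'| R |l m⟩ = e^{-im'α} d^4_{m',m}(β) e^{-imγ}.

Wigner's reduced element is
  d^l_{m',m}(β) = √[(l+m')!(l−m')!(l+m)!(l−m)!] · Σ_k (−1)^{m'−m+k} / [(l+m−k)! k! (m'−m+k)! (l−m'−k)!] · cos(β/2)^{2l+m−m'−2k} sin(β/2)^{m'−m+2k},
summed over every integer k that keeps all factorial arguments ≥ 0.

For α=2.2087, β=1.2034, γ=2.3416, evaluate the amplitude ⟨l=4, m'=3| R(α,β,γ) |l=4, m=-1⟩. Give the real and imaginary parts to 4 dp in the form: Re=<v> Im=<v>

Re=-0.1866 Im=0.4092

First d^4_{3,-1}(β=1.2034), then the phase factors e^{-i(3)α} and e^{-i(-1)γ}:
c=cos(1.2034/2)=0.824375, s=sin(1.2034/2)=0.566045; N=√[5040·1·6·120]=1904.940944
Admissible k: 0..1 (factorial args all ≥0)
  k=0: (−1)^4·1904.9409/(144)·0.8244^4·0.5660^4 = +0.627221
  k=1: (−1)^5·1904.9409/(240)·0.8244^2·0.5660^6 = -0.177429
d^4_{3,-1}(1.2034) = +0.627221 -0.177429 = +0.449792
D = (+0.941779-0.336234i)·(+0.449792)·(-0.696712+0.717351i) = -0.186642+0.409240i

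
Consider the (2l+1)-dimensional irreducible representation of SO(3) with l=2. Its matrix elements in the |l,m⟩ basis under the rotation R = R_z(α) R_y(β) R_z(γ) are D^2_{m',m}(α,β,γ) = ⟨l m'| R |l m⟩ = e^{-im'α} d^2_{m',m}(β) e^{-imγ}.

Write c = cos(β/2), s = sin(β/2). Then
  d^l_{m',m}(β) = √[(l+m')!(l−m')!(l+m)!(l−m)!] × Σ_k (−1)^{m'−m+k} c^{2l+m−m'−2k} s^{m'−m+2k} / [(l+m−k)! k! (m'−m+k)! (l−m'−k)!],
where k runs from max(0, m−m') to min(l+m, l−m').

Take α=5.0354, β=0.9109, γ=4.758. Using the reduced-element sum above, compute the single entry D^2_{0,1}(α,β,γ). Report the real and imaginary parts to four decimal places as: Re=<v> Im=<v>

Re=0.0270 Im=0.5926

Split into d^2_{0,1}(β=0.9109) × two z-phases.
Half-angle: c=0.898063, s=0.439866. N=√(2·2·6·1)=4.898979
Admissible k: 1..2 (factorial args all ≥0)
  k=1: (−1)^0·4.8990/(2)·0.8981^3·0.4399^1 = +0.780400
  k=2: (−1)^1·4.8990/(2)·0.8981^1·0.4399^3 = -0.187217
d^2_{0,1}(0.9109) = +0.780400 -0.187217 = +0.593183
D = (+1.000000+0.000000i)·(+0.593183)·(+0.045595+0.998960i) = +0.027046+0.592566i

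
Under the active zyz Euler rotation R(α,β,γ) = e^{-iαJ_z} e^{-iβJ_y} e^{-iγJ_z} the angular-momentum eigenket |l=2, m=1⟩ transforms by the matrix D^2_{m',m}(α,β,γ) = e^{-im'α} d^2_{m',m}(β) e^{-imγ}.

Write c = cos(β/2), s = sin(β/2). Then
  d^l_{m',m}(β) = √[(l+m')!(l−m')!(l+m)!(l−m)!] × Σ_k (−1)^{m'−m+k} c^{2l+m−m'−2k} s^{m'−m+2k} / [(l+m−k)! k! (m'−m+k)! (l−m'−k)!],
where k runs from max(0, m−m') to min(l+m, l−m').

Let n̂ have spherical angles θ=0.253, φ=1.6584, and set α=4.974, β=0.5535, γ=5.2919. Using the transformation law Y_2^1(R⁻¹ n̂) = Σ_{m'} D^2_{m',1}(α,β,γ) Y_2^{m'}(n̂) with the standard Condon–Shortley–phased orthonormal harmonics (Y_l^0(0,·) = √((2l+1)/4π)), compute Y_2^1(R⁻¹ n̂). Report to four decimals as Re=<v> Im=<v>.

Re=0.2304 Im=0.3097

Need the full column D^2_{m',1} for m'=−2..2 at α=4.974, β=0.5535, γ=5.2919.
cos(β/2)=0.961949, sin(β/2)=0.273231
d^2_{-2,1}: single k=3 term ⇒ +0.039244;  D = -0.002208-0.039182i
d^2_{-1,1}: k∈[2..3] ⇒ +0.207245 -0.005573 = +0.201672;  D = +0.191567-0.063037i
d^2_{0,1}: k∈[1..2] ⇒ +0.595745 -0.048064 = +0.547682;  D = +0.299919+0.458262i
d^2_{1,1}: k∈[0..1] ⇒ +0.856263 -0.207245 = +0.649018;  D = -0.432653+0.483773i
d^2_{2,1}: single k=0 term ⇒ -0.486424;  D = +0.434106+0.219454i
Y_2^{m'}(θ=0.253,φ=1.6584) and Σ D·Y over m':
  (-0.0022-0.0392i)·(-0.0238+0.0042i)  (+0.1916-0.0630i)·(-0.0164-0.1865i)  (+0.2999+0.4583i)·(+0.5715+0.0000i)  (-0.4327+0.4838i)·(+0.0164-0.1865i)  (+0.4341+0.2195i)·(-0.0238-0.0042i)
Y_2^1(R⁻¹ n̂) = +0.230445+0.309680i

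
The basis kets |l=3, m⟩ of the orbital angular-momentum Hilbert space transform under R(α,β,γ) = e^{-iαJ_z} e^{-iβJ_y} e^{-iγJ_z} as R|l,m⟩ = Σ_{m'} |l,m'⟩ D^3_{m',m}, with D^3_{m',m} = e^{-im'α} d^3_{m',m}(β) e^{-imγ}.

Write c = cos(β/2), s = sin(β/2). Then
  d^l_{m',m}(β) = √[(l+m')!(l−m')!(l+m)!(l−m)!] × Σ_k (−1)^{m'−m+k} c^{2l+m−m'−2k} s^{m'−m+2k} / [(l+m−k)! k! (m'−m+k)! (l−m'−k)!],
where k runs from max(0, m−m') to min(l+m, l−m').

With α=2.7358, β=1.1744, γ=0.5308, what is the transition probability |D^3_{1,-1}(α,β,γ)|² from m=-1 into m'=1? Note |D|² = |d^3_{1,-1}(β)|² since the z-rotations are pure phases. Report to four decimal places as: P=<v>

Split into d^3_{1,-1}(β=1.1744) × two z-phases.
With c≡cos(β/2)=0.832495 and s≡sin(β/2)=0.554032, N=[24·2·2·24]^{1/2}=48.000000
The bounds max(0,m−m')=0 and min(l+m,l−m')=2 give 3 terms
  k=0: (−1)^2·48.0000/(8)·0.8325^4·0.5540^2 = +0.884603
  k=1: (−1)^3·48.0000/(6)·0.8325^2·0.5540^4 = -0.522388
  k=2: (−1)^4·48.0000/(48)·0.8325^0·0.5540^6 = +0.028921
d^3_{1,-1}(1.1744) = +0.884603 -0.522388 +0.028921 = +0.391135
|D^3_{1,-1}|² = |d^3_{1,-1}(β)|² = (+0.391135)² = 0.152987 (the z-rotation phases have unit modulus)

P=0.1530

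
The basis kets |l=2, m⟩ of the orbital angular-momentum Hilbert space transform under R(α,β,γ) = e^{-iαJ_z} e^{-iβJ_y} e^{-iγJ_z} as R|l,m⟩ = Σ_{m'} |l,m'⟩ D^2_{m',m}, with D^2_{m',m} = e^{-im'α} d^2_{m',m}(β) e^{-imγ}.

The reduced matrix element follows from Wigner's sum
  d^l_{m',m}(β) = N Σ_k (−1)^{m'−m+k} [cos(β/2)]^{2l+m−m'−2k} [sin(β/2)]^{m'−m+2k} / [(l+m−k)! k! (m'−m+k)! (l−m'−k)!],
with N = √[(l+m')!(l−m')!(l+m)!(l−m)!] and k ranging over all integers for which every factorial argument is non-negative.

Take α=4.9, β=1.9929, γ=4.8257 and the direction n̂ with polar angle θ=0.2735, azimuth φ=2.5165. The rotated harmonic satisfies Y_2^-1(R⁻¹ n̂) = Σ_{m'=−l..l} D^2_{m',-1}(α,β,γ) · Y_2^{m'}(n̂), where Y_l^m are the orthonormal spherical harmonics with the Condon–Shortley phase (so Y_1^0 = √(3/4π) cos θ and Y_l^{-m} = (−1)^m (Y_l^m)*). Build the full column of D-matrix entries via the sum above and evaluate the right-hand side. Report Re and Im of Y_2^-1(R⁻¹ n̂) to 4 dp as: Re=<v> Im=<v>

Need the full column D^2_{m',-1} for m'=−2..2 at α=4.9, β=1.9929, γ=4.8257.
cos(β/2)=0.543286, sin(β/2)=0.839548
d^2_{-2,-1}: single k=1 term ⇒ +0.269253;  D = -0.126369+0.237757i
d^2_{-1,-1}: k∈[0..1] ⇒ +0.087119 -0.624121 = -0.537002;  D = +0.512871+0.159168i
d^2_{0,-1}: k∈[0..1] ⇒ -0.329767 +0.787481 = +0.457715;  D = +0.051753-0.454779i
d^2_{1,-1}: k∈[0..1] ⇒ +0.624121 -0.496800 = +0.127322;  D = +0.126971-0.009451i
d^2_{2,-1}: single k=0 term ⇒ -0.642976;  D = -0.166484-0.621048i
Y_2^{m'}(θ=0.2735,φ=2.5165) and Σ D·Y over m':
  (-0.1264+0.2378i)·(+0.0089+0.0267i)  (+0.5129+0.1592i)·(-0.1629-0.1176i)  (+0.0518-0.4548i)·(+0.5618+0.0000i)  (+0.1270-0.0095i)·(+0.1629-0.1176i)  (-0.1665-0.6210i)·(+0.0089-0.0267i)
Y_2^-1(R⁻¹ n̂) = -0.041766-0.360502i

Re=-0.0418 Im=-0.3605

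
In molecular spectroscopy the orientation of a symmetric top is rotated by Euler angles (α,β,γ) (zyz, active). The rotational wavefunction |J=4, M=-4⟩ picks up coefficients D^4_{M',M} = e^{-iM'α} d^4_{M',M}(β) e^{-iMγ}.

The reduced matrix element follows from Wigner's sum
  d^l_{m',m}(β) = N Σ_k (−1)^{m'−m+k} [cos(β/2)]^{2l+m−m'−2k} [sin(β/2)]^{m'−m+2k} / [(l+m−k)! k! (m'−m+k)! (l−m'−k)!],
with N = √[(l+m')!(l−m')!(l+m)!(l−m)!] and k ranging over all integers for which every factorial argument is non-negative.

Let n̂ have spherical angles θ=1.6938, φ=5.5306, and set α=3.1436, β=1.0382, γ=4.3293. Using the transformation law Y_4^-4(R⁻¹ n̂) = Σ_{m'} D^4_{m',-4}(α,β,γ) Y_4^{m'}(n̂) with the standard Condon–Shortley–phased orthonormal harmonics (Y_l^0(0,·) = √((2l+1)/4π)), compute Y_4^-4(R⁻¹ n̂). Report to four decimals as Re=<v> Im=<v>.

Need the full column D^4_{m',-4} for m'=−4..4 at α=3.1436, β=1.0382, γ=4.3293.
cos(β/2)=0.868266, sin(β/2)=0.496099
d^4_{-4,-4}: single k=0 term ⇒ +0.323015;  D = +0.015005-0.322666i
d^4_{-3,-4}: single k=0 term ⇒ -0.522015;  D = +0.023202-0.521499i
d^4_{-2,-4}: single k=0 term ⇒ +0.557998;  D = +0.023683-0.557495i
d^4_{-1,-4}: single k=0 term ⇒ -0.450882;  D = +0.018232-0.450513i
d^4_{0,-4}: single k=0 term ⇒ +0.288027;  D = +0.011069-0.287814i
d^4_{1,-4}: single k=0 term ⇒ -0.147195;  D = +0.005362-0.147098i
d^4_{2,-4}: single k=0 term ⇒ +0.059469;  D = +0.002047-0.059434i
d^4_{3,-4}: single k=0 term ⇒ -0.018163;  D = +0.000589-0.018153i
d^4_{4,-4}: single k=0 term ⇒ +0.003669;  D = +0.000112-0.003667i
Y_4^{m'}(θ=1.6938,φ=5.5306) and Σ D·Y over m':
  (+0.0150-0.3227i)·(-0.4256+0.0562i)  (+0.0232-0.5215i)·(+0.0952-0.1161i)  (+0.0237-0.5575i)·(-0.0193-0.2941i)  (+0.0182-0.4505i)·(+0.1217+0.1140i)  (+0.0111-0.2878i)·(+0.2704+0.0000i)  (+0.0054-0.1471i)·(-0.1217+0.1140i)  (+0.0020-0.0594i)·(-0.0193+0.2941i)  (+0.0006-0.0182i)·(-0.0952-0.1161i)  (+0.0001-0.0037i)·(-0.4256-0.0562i)
Y_4^-4(R⁻¹ n̂) = -0.123313-0.017462i

Re=-0.1233 Im=-0.0175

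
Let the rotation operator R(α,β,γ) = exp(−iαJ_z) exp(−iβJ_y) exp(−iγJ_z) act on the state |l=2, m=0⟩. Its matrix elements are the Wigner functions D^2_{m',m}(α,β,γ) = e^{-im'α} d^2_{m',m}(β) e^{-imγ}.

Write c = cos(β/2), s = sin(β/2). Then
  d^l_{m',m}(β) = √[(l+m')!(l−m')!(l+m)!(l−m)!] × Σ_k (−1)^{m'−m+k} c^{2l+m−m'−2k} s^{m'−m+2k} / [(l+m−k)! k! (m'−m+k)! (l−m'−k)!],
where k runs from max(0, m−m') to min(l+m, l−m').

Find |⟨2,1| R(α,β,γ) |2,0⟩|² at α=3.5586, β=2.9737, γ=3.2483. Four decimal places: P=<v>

P=0.0407

D^2_{1,0}(3.5586,2.9737,3.2483) = e^{-i·1·3.5586}·d^2_{1,0}(2.9737)·e^{-i·0·3.2483}. Compute d first:
With c≡cos(β/2)=0.083848 and s≡sin(β/2)=0.996479, N=[6·1·2·2]^{1/2}=4.898979
k∈{0,1} keeps every argument non-negative
  k=0: (−1)^1·4.8990/(2)·0.0838^3·0.9965^1 = -0.001439
  k=1: (−1)^2·4.8990/(2)·0.0838^1·0.9965^3 = +0.203222
d^2_{1,0}(2.9737) = -0.001439 +0.203222 = +0.201783
|D^2_{1,0}|² = |d^2_{1,0}(β)|² = (+0.201783)² = 0.040716 (the z-rotation phases have unit modulus)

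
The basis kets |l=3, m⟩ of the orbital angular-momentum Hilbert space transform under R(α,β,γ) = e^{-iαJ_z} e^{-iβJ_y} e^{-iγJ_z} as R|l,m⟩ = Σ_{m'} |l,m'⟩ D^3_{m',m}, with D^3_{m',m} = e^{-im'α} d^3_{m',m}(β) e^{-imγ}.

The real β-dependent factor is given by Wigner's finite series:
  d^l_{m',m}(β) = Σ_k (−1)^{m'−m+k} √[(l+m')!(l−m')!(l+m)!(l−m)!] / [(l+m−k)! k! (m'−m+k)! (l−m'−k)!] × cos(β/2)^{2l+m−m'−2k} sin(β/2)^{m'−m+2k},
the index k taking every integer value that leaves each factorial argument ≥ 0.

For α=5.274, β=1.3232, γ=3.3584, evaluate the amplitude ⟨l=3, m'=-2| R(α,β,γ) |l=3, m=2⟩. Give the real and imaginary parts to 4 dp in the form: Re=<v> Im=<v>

Re=-0.3007 Im=-0.2479

Split into d^3_{-2,2}(β=1.3232) × two z-phases.
c=cos(1.3232/2)=0.789010, s=sin(1.3232/2)=0.614380; N=√[1·120·120·1]=120.000000
k∈{4,5} keeps every argument non-negative
  k=4: (−1)^0·120.0000/(24)·0.7890^2·0.6144^4 = +0.443490
  k=5: (−1)^1·120.0000/(120)·0.7890^0·0.6144^6 = -0.053780
d^3_{-2,2}(1.3232) = +0.443490 -0.053780 = +0.389710
D = (-0.432780-0.901500i)·(+0.389710)·(+0.907453-0.420154i) = -0.300659-0.247947i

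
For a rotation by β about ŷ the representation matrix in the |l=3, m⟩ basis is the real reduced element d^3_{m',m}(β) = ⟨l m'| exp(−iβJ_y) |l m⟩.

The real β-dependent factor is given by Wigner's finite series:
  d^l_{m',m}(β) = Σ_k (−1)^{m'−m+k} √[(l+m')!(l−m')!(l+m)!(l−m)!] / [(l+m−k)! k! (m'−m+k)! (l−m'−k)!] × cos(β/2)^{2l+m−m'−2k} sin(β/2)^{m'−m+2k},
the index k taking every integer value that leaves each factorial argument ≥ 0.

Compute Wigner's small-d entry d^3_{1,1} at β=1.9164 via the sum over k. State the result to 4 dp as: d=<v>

d^3_{1,1}(β=1.9164) via Wigner's sum:
Half-angle: c=0.574994, s=0.818158. N=√(24·2·24·2)=48.000000
Admissible k: 0..2 (factorial args all ≥0)
  k=0: (−1)^0·48.0000/(48)·0.5750^6·0.8182^0 = +0.036139
  k=1: (−1)^1·48.0000/(6)·0.5750^4·0.8182^2 = -0.585351
  k=2: (−1)^2·48.0000/(8)·0.5750^2·0.8182^4 = +0.888845
d^3_{1,1}(1.9164) = +0.036139 -0.585351 +0.888845 = +0.339633

d=0.3396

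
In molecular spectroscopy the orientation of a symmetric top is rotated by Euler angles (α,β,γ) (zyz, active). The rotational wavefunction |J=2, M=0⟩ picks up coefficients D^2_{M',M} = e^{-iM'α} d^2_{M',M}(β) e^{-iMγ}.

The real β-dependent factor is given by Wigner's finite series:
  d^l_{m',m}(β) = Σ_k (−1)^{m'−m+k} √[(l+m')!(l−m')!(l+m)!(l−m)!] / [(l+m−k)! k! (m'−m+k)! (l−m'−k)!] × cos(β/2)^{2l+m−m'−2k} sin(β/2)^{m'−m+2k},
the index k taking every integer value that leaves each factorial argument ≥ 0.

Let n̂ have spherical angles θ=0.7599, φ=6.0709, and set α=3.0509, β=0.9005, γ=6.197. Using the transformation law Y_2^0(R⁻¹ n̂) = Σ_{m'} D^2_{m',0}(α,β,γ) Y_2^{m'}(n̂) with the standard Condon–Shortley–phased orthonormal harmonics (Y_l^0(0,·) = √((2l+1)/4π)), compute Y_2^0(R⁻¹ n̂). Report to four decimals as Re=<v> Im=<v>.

Need the full column D^2_{m',0} for m'=−2..2 at α=3.0509, β=0.9005, γ=6.197.
cos(β/2)=0.900338, sin(β/2)=0.435191
d^2_{-2,0}: single k=2 term ⇒ +0.376051;  D = +0.369881-0.067837i
d^2_{-1,0}: k∈[1..2] ⇒ +0.777987 -0.181769 = +0.596218;  D = -0.593768+0.053998i
d^2_{0,0}: k∈[0..2] ⇒ +0.657087 -0.614088 +0.035869 = +0.078868;  D = +0.078868+0.000000i
d^2_{1,0}: k∈[0..1] ⇒ -0.777987 +0.181769 = -0.596218;  D = +0.593768+0.053998i
d^2_{2,0}: single k=0 term ⇒ +0.376051;  D = +0.369881+0.067837i
Y_2^{m'}(θ=0.7599,φ=6.0709) and Σ D·Y over m':
  (+0.3699-0.0678i)·(+0.1670+0.0755i)  (-0.5938+0.0540i)·(+0.3771+0.0813i)  (+0.0789+0.0000i)·(+0.1818+0.0000i)  (+0.5938+0.0540i)·(-0.3771+0.0813i)  (+0.3699+0.0678i)·(+0.1670-0.0755i)
Y_2^0(R⁻¹ n̂) = -0.308475+0.000000i

Re=-0.3085 Im=0.0000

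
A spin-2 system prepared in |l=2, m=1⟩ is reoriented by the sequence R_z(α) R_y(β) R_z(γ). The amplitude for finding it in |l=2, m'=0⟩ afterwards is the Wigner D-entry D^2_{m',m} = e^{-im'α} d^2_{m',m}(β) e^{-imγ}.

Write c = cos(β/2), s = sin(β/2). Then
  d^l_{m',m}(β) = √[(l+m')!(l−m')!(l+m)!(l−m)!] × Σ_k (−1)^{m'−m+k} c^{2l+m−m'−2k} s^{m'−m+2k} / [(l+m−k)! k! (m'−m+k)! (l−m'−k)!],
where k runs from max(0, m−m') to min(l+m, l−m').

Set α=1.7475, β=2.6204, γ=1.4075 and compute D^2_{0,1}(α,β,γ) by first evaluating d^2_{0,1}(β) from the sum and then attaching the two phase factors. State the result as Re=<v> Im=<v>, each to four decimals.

First d^2_{0,1}(β=2.6204), then the phase factors e^{-i(0)α} and e^{-i(1)γ}:
c=cos(2.6204/2)=0.257657, s=sin(2.6204/2)=0.966237; N=√[2·2·6·1]=4.898979
The bounds max(0,m−m')=1 and min(l+m,l−m')=2 give 2 terms
  k=1: (−1)^0·4.8990/(2)·0.2577^3·0.9662^1 = +0.040484
  k=2: (−1)^1·4.8990/(2)·0.2577^1·0.9662^3 = -0.569335
d^2_{0,1}(2.6204) = +0.040484 -0.569335 = -0.528851
Phases: e^{-i·(0)·1.7475}=+1.000000+0.000000i, e^{-i·(1)·1.4075}=+0.162572-0.986697i ⇒ D=-0.085976+0.521815i

Re=-0.0860 Im=0.5218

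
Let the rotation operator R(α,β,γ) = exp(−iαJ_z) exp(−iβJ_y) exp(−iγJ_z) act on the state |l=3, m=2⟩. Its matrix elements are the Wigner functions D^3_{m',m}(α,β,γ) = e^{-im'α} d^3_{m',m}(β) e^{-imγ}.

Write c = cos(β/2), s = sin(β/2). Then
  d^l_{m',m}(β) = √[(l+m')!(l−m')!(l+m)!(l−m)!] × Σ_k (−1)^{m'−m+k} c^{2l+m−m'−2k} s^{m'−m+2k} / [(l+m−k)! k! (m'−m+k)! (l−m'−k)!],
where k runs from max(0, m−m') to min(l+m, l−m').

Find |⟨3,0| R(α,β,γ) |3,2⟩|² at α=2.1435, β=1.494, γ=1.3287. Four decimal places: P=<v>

First d^3_{0,2}(β=1.494), then the phase factors e^{-i(0)α} and e^{-i(2)γ}:
Half-angle: c=0.733730, s=0.679441. N=√(6·6·120·1)=65.726707
Admissible k: 2..3 (factorial args all ≥0)
  k=2: (−1)^0·65.7267/(12)·0.7337^4·0.6794^2 = +0.732841
  k=3: (−1)^1·65.7267/(12)·0.7337^2·0.6794^4 = -0.628405
d^3_{0,2}(1.494) = +0.732841 -0.628405 = +0.104436
|D^3_{0,2}|² = |d^3_{0,2}(β)|² = (+0.104436)² = 0.010907 (the z-rotation phases have unit modulus)

P=0.0109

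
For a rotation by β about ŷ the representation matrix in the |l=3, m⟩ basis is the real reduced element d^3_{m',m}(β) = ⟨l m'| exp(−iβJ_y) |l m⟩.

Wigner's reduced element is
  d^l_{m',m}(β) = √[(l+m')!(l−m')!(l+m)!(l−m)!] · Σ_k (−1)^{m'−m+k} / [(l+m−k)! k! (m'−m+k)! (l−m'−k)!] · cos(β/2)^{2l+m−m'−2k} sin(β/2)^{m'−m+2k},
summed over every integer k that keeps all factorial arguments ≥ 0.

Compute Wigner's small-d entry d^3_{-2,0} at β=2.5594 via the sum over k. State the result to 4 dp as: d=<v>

d=-0.3458

d^3_{-2,0}(β=2.5594) via Wigner's sum:
With c≡cos(β/2)=0.287003 and s≡sin(β/2)=0.957930, N=[1·120·6·6]^{1/2}=65.726707
Admissible k: 2..3 (factorial args all ≥0)
  k=2: (−1)^0·65.7267/(12)·0.2870^4·0.9579^2 = +0.034101
  k=3: (−1)^1·65.7267/(12)·0.2870^2·0.9579^4 = -0.379898
d^3_{-2,0}(2.5594) = +0.034101 -0.379898 = -0.345797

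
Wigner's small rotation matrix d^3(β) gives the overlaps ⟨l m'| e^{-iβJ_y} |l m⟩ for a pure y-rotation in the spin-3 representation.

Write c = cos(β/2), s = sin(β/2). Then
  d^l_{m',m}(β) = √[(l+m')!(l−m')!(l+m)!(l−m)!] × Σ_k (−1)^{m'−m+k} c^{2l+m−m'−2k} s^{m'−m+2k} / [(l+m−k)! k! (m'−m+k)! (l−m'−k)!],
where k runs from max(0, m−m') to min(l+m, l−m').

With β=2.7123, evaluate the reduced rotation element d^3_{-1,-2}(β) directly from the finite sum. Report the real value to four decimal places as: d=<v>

d^3_{-1,-2}(β=2.7123) via Wigner's sum:
c=cos(2.7123/2)=0.213002, s=sin(2.7123/2)=0.977052; N=√[2·24·1·120]=75.894664
The bounds max(0,m−m')=0 and min(l+m,l−m')=1 give 2 terms
  k=0: (−1)^1·75.8947/(24)·0.2130^5·0.9771^1 = -0.001355
  k=1: (−1)^2·75.8947/(12)·0.2130^3·0.9771^3 = +0.057008
d^3_{-1,-2}(2.7123) = -0.001355 +0.057008 = +0.055653

d=0.0557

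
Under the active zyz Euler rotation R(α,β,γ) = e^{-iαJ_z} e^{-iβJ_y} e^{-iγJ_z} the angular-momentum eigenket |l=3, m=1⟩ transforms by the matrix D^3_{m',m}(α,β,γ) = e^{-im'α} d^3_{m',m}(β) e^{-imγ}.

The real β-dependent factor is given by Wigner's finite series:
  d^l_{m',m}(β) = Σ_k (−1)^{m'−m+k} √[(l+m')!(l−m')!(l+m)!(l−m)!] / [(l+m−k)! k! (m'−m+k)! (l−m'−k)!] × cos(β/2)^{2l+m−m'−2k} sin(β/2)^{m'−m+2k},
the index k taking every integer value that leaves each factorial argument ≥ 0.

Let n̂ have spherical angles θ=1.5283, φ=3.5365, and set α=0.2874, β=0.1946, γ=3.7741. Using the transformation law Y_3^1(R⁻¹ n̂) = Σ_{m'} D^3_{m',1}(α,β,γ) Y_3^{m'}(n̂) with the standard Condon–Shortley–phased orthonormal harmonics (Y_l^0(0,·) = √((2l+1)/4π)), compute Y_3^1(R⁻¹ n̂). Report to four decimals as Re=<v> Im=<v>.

Need the full column D^3_{m',1} for m'=−3..3 at α=0.2874, β=0.1946, γ=3.7741.
cos(β/2)=0.995270, sin(β/2)=0.097147
d^3_{-3,1}: single k=4 term ⇒ +0.000342;  D = -0.000333-0.000078i
d^3_{-2,1}: k∈[3..4] ⇒ +0.005717 -0.000027 = +0.005689;  D = -0.005680+0.000328i
d^3_{-1,1}: k∈[2..4] ⇒ +0.055561 -0.000706 +0.000001 = +0.054856;  D = -0.051622+0.018558i
d^3_{0,1}: k∈[1..3] ⇒ +0.328642 -0.009393 +0.000030 = +0.319278;  D = -0.257513+0.188747i
d^3_{1,1}: k∈[0..2] ⇒ +0.971954 -0.074081 +0.000529 = +0.898402;  D = -0.544336+0.714720i
d^3_{2,1}: k∈[0..1] ⇒ -0.300008 +0.005717 = -0.294291;  D = +0.104631-0.275063i
d^3_{3,1}: single k=0 term ⇒ +0.035864;  D = -0.002726+0.035761i
Y_3^{m'}(θ=1.5283,φ=3.5365) and Σ D·Y over m':
  (-0.0003-0.0001i)·(-0.1567+0.3855i)  (-0.0057+0.0003i)·(+0.0305-0.0308i)  (-0.0516+0.0186i)·(+0.2953-0.1231i)  (-0.2575+0.1887i)·(-0.0474+0.0000i)  (-0.5443+0.7147i)·(-0.2953-0.1231i)  (+0.1046-0.2751i)·(+0.0305+0.0308i)  (-0.0027+0.0358i)·(+0.1567+0.3855i)
Y_3^1(R⁻¹ n̂) = +0.245366-0.141747i

Re=0.2454 Im=-0.1417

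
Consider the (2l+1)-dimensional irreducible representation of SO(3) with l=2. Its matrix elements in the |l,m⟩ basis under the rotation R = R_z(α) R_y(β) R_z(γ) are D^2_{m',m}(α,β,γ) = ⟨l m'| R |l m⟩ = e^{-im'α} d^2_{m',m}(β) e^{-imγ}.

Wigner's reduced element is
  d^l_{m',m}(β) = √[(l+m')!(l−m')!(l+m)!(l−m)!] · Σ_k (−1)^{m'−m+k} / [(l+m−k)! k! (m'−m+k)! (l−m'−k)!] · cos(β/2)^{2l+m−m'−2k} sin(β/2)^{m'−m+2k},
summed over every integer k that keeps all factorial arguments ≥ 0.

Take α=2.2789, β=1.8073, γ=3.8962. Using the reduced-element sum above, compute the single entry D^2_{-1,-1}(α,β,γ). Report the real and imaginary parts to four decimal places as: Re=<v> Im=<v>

First d^2_{-1,-1}(β=1.8073), then the phase factors e^{-i(-1)α} and e^{-i(-1)γ}:
With c≡cos(β/2)=0.618747 and s≡sin(β/2)=0.785591, N=[1·6·1·6]^{1/2}=6.000000
k∈{0,1} keeps every argument non-negative
  k=0: (−1)^0·6.0000/(6)·0.6187^4·0.7856^0 = +0.146572
  k=1: (−1)^1·6.0000/(2)·0.6187^2·0.7856^2 = -0.708826
d^2_{-1,-1}(1.8073) = +0.146572 -0.708826 = -0.562254
Attach z-rotation phases: D = e^{-i(-1)(2.2789)}·(-0.562254)·e^{-i(-1)(3.8962)} = -0.558973+0.060653i

Re=-0.5590 Im=0.0607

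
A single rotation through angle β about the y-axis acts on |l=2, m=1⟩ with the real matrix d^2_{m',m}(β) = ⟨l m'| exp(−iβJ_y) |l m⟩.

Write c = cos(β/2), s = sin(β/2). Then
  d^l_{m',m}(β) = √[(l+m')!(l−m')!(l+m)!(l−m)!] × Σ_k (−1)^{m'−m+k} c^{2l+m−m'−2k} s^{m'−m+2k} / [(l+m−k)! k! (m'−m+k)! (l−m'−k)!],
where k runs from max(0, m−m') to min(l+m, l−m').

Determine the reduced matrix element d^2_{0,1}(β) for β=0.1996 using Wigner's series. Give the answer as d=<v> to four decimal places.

d=0.2380

d^2_{0,1}(β=0.1996) via Wigner's sum:
Half-angle: c=0.995024, s=0.099634. N=√(2·2·6·1)=4.898979
The bounds max(0,m−m')=1 and min(l+m,l−m')=2 give 2 terms
  k=1: (−1)^0·4.8990/(2)·0.9950^3·0.0996^1 = +0.240428
  k=2: (−1)^1·4.8990/(2)·0.9950^1·0.0996^3 = -0.002411
d^2_{0,1}(0.1996) = +0.240428 -0.002411 = +0.238018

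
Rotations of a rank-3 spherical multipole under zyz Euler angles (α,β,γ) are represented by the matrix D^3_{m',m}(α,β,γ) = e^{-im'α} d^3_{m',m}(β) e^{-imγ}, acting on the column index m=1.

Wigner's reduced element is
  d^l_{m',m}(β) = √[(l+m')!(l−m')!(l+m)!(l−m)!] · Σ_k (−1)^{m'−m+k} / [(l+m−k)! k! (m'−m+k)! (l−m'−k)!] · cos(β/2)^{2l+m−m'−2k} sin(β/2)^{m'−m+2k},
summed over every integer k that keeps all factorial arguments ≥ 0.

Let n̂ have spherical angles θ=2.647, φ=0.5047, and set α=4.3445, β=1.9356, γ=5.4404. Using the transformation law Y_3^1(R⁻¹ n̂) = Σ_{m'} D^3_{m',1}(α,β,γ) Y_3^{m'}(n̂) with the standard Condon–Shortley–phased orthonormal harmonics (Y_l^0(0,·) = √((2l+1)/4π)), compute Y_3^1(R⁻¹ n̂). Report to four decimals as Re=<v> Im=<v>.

Need the full column D^3_{m',1} for m'=−3..3 at α=4.3445, β=1.9356, γ=5.4404.
cos(β/2)=0.567113, sin(β/2)=0.823640
d^3_{-3,1}: single k=4 term ⇒ +0.573237;  D = +0.147857+0.553841i
d^3_{-2,1}: k∈[3..4] ⇒ +0.644542 -0.679762 = -0.035220;  D = +0.035019+0.003762i
d^3_{-1,1}: k∈[2..4] ⇒ +0.421022 -1.184074 +0.312194 = -0.450858;  D = -0.206153+0.400967i
d^3_{0,1}: k∈[1..3] ⇒ +0.167369 -1.059090 +0.744642 = -0.147079;  D = -0.097864-0.109794i
d^3_{1,1}: k∈[0..2] ⇒ +0.033267 -0.561362 +0.888056 = +0.359961;  D = -0.336871+0.126846i
d^3_{2,1}: k∈[0..1] ⇒ -0.152787 +0.644542 = +0.491755;  D = +0.003819-0.491740i
d^3_{3,1}: single k=0 term ⇒ +0.271768;  D = +0.252817+0.099707i
Y_3^{m'}(θ=2.647,φ=0.5047) and Σ D·Y over m':
  (+0.1479+0.5538i)·(+0.0025-0.0446i)  (+0.0350+0.0038i)·(-0.1079+0.1716i)  (-0.2062+0.4010i)·(+0.3858-0.2131i)  (-0.0979-0.1098i)·(-0.2869+0.0000i)  (-0.3369+0.1268i)·(-0.3858-0.2131i)  (+0.0038-0.4917i)·(-0.1079-0.1716i)  (+0.2528+0.0997i)·(-0.0025-0.0446i)
Y_3^1(R⁻¹ n̂) = +0.130661+0.294310i

Re=0.1307 Im=0.2943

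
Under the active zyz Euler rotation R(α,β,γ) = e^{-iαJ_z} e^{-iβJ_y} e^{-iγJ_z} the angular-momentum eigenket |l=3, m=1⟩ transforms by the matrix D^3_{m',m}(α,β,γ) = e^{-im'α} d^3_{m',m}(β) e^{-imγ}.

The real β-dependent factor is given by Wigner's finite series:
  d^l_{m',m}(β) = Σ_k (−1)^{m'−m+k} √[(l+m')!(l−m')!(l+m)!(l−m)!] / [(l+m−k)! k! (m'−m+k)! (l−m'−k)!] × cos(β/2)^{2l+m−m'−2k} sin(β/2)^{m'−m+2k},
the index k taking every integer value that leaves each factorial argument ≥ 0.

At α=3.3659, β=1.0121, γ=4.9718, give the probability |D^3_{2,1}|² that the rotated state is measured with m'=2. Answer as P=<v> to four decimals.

First d^3_{2,1}(β=1.0121), then the phase factors e^{-i(2)α} and e^{-i(1)γ}:
With c≡cos(β/2)=0.874666 and s≡sin(β/2)=0.484726, N=[120·1·24·2]^{1/2}=75.894664
k∈{0,1} keeps every argument non-negative
  k=0: (−1)^1·75.8947/(24)·0.8747^5·0.4847^1 = -0.784707
  k=1: (−1)^2·75.8947/(12)·0.8747^3·0.4847^3 = +0.481999
d^3_{2,1}(1.0121) = -0.784707 +0.481999 = -0.302708
|D^3_{2,1}|² = |d^3_{2,1}(β)|² = (-0.302708)² = 0.091632 (the z-rotation phases have unit modulus)

P=0.0916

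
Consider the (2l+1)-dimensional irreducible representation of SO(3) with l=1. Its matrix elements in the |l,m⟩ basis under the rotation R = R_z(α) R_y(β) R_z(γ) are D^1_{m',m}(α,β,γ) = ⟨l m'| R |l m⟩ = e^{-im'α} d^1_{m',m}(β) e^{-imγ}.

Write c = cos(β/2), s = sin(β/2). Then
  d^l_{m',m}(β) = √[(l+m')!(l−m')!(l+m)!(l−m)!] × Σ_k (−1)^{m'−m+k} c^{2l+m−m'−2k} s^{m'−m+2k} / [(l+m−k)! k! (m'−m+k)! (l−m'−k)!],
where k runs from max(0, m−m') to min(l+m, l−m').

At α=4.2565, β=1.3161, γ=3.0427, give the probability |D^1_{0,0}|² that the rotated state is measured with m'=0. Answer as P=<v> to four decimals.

D^1_{0,0}(4.2565,1.3161,3.0427) = e^{-i·0·4.2565}·d^1_{0,0}(1.3161)·e^{-i·0·3.0427}. Compute d first:
With c≡cos(β/2)=0.791186 and s≡sin(β/2)=0.611575, N=[1·1·1·1]^{1/2}=1.000000
k: max(0,(0)−(0))=0 … min(1+(0),1−(0))=1
  k=0: (−1)^0·1.0000/(1)·0.7912^2·0.6116^0 = +0.625976
  k=1: (−1)^1·1.0000/(1)·0.7912^0·0.6116^2 = -0.374024
d^1_{0,0}(1.3161) = +0.625976 -0.374024 = +0.251952
|D^1_{0,0}|² = |d^1_{0,0}(β)|² = (+0.251952)² = 0.063480 (the z-rotation phases have unit modulus)

P=0.0635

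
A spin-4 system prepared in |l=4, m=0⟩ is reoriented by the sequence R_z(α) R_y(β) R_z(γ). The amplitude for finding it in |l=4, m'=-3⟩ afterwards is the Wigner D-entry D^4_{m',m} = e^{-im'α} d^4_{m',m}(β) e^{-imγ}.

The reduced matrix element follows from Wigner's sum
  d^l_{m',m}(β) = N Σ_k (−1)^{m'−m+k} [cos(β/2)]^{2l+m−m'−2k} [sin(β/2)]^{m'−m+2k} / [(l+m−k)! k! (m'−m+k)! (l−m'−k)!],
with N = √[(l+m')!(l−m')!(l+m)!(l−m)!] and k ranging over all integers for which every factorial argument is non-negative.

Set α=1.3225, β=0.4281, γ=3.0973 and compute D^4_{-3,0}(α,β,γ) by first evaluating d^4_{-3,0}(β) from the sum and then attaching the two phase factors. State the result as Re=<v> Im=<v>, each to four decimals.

Split into d^4_{-3,0}(β=0.4281) × two z-phases.
With c≡cos(β/2)=0.977179 and s≡sin(β/2)=0.212419, N=[1·5040·24·24]^{1/2}=1703.830978
The bounds max(0,m−m')=3 and min(l+m,l−m')=4 give 2 terms
  k=3: (−1)^0·1703.8310/(144)·0.9772^5·0.2124^3 = +0.101045
  k=4: (−1)^1·1703.8310/(144)·0.9772^3·0.2124^5 = -0.004775
d^4_{-3,0}(0.4281) = +0.101045 -0.004775 = +0.096270
Phases: e^{-i·(-3)·1.3225}=-0.677890-0.735163i, e^{-i·(0)·3.0973}=+1.000000+0.000000i ⇒ D=-0.065261-0.070774i

Re=-0.0653 Im=-0.0708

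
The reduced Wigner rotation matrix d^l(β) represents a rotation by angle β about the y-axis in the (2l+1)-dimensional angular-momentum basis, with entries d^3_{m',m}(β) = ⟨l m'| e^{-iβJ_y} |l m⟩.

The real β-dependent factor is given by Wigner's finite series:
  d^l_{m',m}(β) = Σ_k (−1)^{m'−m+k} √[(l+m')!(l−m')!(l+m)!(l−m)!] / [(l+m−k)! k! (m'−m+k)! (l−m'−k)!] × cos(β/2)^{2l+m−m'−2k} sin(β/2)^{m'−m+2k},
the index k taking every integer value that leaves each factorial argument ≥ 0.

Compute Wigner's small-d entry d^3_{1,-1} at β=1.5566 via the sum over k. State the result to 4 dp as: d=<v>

d^3_{1,-1}(β=1.5566) via Wigner's sum:
Half-angle: c=0.712108, s=0.702070. N=√(24·2·2·24)=48.000000
The bounds max(0,m−m')=0 and min(l+m,l−m')=2 give 3 terms
  k=0: (−1)^2·48.0000/(8)·0.7121^4·0.7021^2 = +0.760494
  k=1: (−1)^3·48.0000/(6)·0.7121^2·0.7021^4 = -0.985605
  k=2: (−1)^4·48.0000/(48)·0.7121^0·0.7021^6 = +0.119752
d^3_{1,-1}(1.5566) = +0.760494 -0.985605 +0.119752 = -0.105360

d=-0.1054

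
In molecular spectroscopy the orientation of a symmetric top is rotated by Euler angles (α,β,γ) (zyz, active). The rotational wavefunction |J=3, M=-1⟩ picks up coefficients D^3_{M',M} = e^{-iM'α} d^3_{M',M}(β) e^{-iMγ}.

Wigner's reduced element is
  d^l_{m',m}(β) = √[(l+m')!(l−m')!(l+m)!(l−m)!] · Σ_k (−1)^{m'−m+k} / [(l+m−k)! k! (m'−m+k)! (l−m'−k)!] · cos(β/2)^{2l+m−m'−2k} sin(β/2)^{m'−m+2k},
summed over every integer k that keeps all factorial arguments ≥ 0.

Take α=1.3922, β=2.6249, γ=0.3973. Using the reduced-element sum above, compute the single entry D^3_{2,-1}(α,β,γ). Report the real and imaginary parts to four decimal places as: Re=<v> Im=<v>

Re=-0.4278 Im=-0.4021

Split into d^3_{2,-1}(β=2.6249) × two z-phases.
Half-angle: c=0.255482, s=0.966814. N=√(120·1·2·24)=75.894664
k∈{0,1} keeps every argument non-negative
  k=0: (−1)^3·75.8947/(12)·0.2555^3·0.9668^3 = -0.095310
  k=1: (−1)^4·75.8947/(24)·0.2555^1·0.9668^5 = +0.682456
d^3_{2,-1}(2.6249) = -0.095310 +0.682456 = +0.587146
D = (-0.936882-0.349645i)·(+0.587146)·(+0.922109+0.386930i) = -0.427806-0.402147i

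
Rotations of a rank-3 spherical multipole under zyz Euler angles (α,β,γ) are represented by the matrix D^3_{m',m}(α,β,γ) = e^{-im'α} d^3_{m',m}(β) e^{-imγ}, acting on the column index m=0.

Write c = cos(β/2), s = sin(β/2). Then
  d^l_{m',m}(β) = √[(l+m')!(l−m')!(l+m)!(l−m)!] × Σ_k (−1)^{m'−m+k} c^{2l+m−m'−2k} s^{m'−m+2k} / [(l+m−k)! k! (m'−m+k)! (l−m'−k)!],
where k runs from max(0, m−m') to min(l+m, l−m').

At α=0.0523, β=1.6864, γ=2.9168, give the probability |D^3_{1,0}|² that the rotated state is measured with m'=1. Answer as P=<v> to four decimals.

D^3_{1,0}(0.0523,1.6864,2.9168) = e^{-i·1·0.0523}·d^3_{1,0}(1.6864)·e^{-i·0·2.9168}. Compute d first:
Half-angle: c=0.665077, s=0.746775. N=√(24·2·6·6)=41.569219
Admissible k: 0..2 (factorial args all ≥0)
  k=0: (−1)^1·41.5692/(12)·0.6651^5·0.7468^1 = -0.336619
  k=1: (−1)^2·41.5692/(4)·0.6651^3·0.7468^3 = +1.273199
  k=2: (−1)^3·41.5692/(12)·0.6651^1·0.7468^5 = -0.535071
d^3_{1,0}(1.6864) = -0.336619 +1.273199 -0.535071 = +0.401509
|D^3_{1,0}|² = |d^3_{1,0}(β)|² = (+0.401509)² = 0.161210 (the z-rotation phases have unit modulus)

P=0.1612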